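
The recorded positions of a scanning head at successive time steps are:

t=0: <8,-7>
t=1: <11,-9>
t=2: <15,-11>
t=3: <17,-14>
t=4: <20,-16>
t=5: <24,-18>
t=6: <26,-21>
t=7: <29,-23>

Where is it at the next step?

<33,-25>

The moves between consecutive positions are <+3,-2>, <+4,-2>, <+2,-3>, <+3,-2>, <+4,-2>, <+2,-3>, <+3,-2>; they repeat the 3-cycle [<+3,-2>, <+4,-2>, <+2,-3>].
step 8: apply <+4,-2> → <33,-25>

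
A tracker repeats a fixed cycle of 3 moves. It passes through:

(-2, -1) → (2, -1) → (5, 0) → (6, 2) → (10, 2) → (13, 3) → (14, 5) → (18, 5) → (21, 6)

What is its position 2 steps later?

(26, 8)

The moves between consecutive positions are (+4, +0), (+3, +1), (+1, +2), (+4, +0), (+3, +1), (+1, +2), (+4, +0), (+3, +1); they repeat the 3-cycle [(+4, +0), (+3, +1), (+1, +2)].
step 9: apply (+1, +2) → (22, 8)
step 10: apply (+4, +0) → (26, 8)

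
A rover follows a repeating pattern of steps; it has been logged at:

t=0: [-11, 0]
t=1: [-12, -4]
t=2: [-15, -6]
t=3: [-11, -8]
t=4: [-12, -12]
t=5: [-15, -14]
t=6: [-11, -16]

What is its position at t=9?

[-11, -24]

Differencing gives [-1, -4], [-3, -2], [+4, -2], [-1, -4], [-3, -2], [+4, -2]. This is the pattern [-1, -4], [-3, -2], [+4, -2] repeated.
step 7: apply [-1, -4] → [-12, -20]
step 8: apply [-3, -2] → [-15, -22]
step 9: apply [+4, -2] → [-11, -24]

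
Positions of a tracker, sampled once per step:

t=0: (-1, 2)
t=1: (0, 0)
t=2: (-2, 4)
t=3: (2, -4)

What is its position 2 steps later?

The jumps are (+1, -2), (-2, +4), (+4, -8) — a geometric progression with ratio -2.
step 4: (2, -4) + (-8, +16) → (-6, 12)
step 5: (-6, 12) + (+16, -32) → (10, -20)

(10, -20)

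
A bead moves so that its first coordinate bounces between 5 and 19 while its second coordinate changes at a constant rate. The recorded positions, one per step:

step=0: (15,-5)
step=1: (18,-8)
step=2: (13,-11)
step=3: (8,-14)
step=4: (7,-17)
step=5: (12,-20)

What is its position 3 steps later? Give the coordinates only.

(11,-29)

The first coordinate travels 5 per step and bounces off the walls at 5 and 19.
  step 6: 12 → 17
  step 7: 17 → 16
  step 8: 16 → 11
The second coordinate changes by -3 each step: at step 8 it is -29.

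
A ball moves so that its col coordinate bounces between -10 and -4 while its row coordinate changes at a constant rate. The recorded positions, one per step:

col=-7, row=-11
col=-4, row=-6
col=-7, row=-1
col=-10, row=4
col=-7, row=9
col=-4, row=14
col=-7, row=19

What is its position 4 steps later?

col=-7, row=39

The col coordinate travels 3 per step and bounces off the walls at -10 and -4.
  step 7: -7 → -10
  step 8: -10 → -7
  step 9: -7 → -4
  step 10: -4 → -7
The row coordinate changes by +5 each step: at step 10 it is 39.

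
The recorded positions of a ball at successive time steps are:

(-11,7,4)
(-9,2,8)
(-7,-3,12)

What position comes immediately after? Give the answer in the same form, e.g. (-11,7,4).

Each step adds (+2,-5,+4) to the position.
step 3: (-7,-3,12) + (+2,-5,+4) → (-5,-8,16)

(-5,-8,16)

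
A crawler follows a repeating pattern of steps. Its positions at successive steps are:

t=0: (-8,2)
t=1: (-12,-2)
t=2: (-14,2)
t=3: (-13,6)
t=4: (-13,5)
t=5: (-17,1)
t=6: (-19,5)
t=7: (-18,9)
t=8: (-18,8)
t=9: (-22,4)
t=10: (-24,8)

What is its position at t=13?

Step-to-step displacements: (-4,-4), (-2,+4), (+1,+4), (+0,-1), (-4,-4), (-2,+4), (+1,+4), (+0,-1), (-4,-4), (-2,+4) — a repeating cycle of length 4.
step 11: apply (+1,+4) → (-23,12)
step 12: apply (+0,-1) → (-23,11)
step 13: apply (-4,-4) → (-27,7)

(-27,7)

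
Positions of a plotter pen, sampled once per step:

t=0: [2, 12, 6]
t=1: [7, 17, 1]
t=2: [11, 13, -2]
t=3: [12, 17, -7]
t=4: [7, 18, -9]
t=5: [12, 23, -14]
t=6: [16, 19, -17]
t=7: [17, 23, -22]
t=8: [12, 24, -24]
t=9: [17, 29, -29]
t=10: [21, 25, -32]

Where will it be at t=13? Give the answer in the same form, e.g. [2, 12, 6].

The moves between consecutive positions are [+5, +5, -5], [+4, -4, -3], [+1, +4, -5], [-5, +1, -2], [+5, +5, -5], [+4, -4, -3], [+1, +4, -5], [-5, +1, -2], [+5, +5, -5], [+4, -4, -3]; they repeat the 4-cycle [[+5, +5, -5], [+4, -4, -3], [+1, +4, -5], [-5, +1, -2]].
step 11: apply [+1, +4, -5] → [22, 29, -37]
step 12: apply [-5, +1, -2] → [17, 30, -39]
step 13: apply [+5, +5, -5] → [22, 35, -44]

[22, 35, -44]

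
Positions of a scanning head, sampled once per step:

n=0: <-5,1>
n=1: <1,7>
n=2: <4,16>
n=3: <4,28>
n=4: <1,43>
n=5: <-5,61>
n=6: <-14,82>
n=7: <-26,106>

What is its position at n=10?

Successive displacements: <+6,+6>, <+3,+9>, <+0,+12>, <-3,+15>, <-6,+18>, <-9,+21>, <-12,+24> — each changes by <-3,+3>.
step 8: <-26,106> + <-15,+27> → <-41,133>
step 9: <-41,133> + <-18,+30> → <-59,163>
step 10: <-59,163> + <-21,+33> → <-80,196>

<-80,196>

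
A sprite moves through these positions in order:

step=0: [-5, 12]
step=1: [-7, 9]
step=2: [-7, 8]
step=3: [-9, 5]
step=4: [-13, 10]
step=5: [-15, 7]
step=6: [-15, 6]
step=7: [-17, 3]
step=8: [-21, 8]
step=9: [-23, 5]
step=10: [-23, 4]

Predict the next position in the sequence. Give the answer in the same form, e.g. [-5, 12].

[-25, 1]

Differencing gives [-2, -3], [+0, -1], [-2, -3], [-4, +5], [-2, -3], [+0, -1], [-2, -3], [-4, +5], [-2, -3], [+0, -1]. This is the pattern [-2, -3], [+0, -1], [-2, -3], [-4, +5] repeated.
step 11: apply [-2, -3] → [-25, 1]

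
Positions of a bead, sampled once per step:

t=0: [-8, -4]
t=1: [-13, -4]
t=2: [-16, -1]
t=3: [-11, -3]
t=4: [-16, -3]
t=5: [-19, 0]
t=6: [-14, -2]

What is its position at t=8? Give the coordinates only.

The moves between consecutive positions are [-5, +0], [-3, +3], [+5, -2], [-5, +0], [-3, +3], [+5, -2]; they repeat the 3-cycle [[-5, +0], [-3, +3], [+5, -2]].
step 7: apply [-5, +0] → [-19, -2]
step 8: apply [-3, +3] → [-22, 1]

[-22, 1]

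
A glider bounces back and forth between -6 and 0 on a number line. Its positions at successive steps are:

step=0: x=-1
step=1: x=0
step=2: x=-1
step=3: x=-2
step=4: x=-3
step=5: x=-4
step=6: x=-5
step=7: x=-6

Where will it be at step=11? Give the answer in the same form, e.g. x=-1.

x=-2

The value reflects between -6 and 0, moving 1 per step.
  step 8: -6 → -5
  step 9: -5 → -4
  step 10: -4 → -3
  step 11: -3 → -2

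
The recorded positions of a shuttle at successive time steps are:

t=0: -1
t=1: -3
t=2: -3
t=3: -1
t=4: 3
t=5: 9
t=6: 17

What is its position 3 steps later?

53

First differences are -2, +0, +2, +4, +6, +8; their common second difference is +2 (constant acceleration).
step 7: 17 + 10 → 27
step 8: 27 + 12 → 39
step 9: 39 + 14 → 53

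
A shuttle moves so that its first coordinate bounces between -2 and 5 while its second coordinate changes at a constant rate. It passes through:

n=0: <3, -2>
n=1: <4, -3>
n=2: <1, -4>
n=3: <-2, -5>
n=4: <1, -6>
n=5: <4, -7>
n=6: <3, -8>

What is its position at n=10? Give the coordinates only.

The first coordinate reflects between -2 and 5, moving 3 per step.
  step 7: 3 → 0
  step 8: 0 → -1
  step 9: -1 → 2
  step 10: 2 → 5
The second coordinate changes by -1 each step: at step 10 it is -12.

<5, -12>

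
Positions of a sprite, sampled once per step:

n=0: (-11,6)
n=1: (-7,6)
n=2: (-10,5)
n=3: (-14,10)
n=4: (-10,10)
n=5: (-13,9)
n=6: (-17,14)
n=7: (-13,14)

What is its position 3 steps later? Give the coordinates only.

(-16,18)

The moves between consecutive positions are (+4,+0), (-3,-1), (-4,+5), (+4,+0), (-3,-1), (-4,+5), (+4,+0); they repeat the 3-cycle [(+4,+0), (-3,-1), (-4,+5)].
step 8: apply (-3,-1) → (-16,13)
step 9: apply (-4,+5) → (-20,18)
step 10: apply (+4,+0) → (-16,18)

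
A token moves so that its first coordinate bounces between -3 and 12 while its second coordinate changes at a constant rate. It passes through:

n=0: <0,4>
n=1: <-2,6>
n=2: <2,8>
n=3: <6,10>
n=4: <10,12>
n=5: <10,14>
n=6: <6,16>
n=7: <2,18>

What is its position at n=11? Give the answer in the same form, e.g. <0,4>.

<8,26>

The first coordinate reflects between -3 and 12, moving 4 per step.
  step 8: 2 → -2
  step 9: -2 → 0
  step 10: 0 → 4
  step 11: 4 → 8
The second coordinate changes by +2 each step: at step 11 it is 26.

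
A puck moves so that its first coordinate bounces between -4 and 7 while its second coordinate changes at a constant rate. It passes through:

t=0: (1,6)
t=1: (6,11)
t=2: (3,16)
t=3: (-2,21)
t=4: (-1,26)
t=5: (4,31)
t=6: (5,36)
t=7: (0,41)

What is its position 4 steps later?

(2,61)

The first coordinate reflects between -4 and 7, moving 5 per step.
  step 8: 0 → -3
  step 9: -3 → 2
  step 10: 2 → 7
  step 11: 7 → 2
The second coordinate changes by +5 each step: at step 11 it is 61.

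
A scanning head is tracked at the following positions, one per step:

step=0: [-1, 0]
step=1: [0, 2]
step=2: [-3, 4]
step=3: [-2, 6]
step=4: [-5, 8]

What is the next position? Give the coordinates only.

The moves between consecutive positions are [+1, +2], [-3, +2], [+1, +2], [-3, +2]; they repeat the 2-cycle [[+1, +2], [-3, +2]].
step 5: apply [+1, +2] → [-4, 10]

[-4, 10]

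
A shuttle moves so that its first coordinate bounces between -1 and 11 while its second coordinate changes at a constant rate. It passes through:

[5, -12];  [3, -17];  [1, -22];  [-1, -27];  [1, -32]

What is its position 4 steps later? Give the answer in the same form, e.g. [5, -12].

[9, -52]

The first coordinate travels 2 per step and bounces off the walls at -1 and 11.
  step 5: 1 → 3
  step 6: 3 → 5
  step 7: 5 → 7
  step 8: 7 → 9
The second coordinate changes by -5 each step: at step 8 it is -52.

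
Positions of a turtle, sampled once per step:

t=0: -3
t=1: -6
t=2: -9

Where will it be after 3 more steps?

-18

Each step adds -3 to the position.
step 3: -9 − 3 → -12
step 4: -12 − 3 → -15
step 5: -15 − 3 → -18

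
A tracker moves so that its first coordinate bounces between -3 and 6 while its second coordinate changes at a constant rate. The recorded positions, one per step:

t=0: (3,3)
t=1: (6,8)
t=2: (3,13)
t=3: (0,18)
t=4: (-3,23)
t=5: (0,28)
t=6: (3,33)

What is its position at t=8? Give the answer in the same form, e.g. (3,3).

(3,43)

The first coordinate reflects between -3 and 6, moving 3 per step.
  step 7: 3 → 6
  step 8: 6 → 3
The second coordinate changes by +5 each step: at step 8 it is 43.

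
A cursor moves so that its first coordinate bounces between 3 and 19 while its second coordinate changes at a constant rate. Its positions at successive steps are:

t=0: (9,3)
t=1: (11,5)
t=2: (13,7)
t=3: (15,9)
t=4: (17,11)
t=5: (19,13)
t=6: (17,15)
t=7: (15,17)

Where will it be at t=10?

(9,23)

The first coordinate travels 2 per step and bounces off the walls at 3 and 19.
  step 8: 15 → 13
  step 9: 13 → 11
  step 10: 11 → 9
The second coordinate changes by +2 each step: at step 10 it is 23.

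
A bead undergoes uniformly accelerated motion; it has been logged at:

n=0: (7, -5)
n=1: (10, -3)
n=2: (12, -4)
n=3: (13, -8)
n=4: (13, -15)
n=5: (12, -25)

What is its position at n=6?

Successive displacements: (+3, +2), (+2, -1), (+1, -4), (+0, -7), (-1, -10) — each changes by (-1, -3).
step 6: (12, -25) + (-2, -13) → (10, -38)

(10, -38)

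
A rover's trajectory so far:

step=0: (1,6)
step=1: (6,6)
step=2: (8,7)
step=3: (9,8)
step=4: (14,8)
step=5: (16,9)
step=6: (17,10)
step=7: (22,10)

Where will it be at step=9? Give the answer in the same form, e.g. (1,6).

The moves between consecutive positions are (+5,+0), (+2,+1), (+1,+1), (+5,+0), (+2,+1), (+1,+1), (+5,+0); they repeat the 3-cycle [(+5,+0), (+2,+1), (+1,+1)].
step 8: apply (+2,+1) → (24,11)
step 9: apply (+1,+1) → (25,12)

(25,12)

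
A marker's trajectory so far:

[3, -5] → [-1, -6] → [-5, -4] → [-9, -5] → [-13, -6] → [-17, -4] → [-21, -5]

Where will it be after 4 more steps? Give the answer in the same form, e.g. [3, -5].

[-37, -6]

The first coordinate changes by -4 each step, so at step 10 it is 3 + 10·(-4) = -37.
The second coordinate repeats the cycle [-5, -6, -4] with period 3; step 10 mod 3 = 1, giving -6.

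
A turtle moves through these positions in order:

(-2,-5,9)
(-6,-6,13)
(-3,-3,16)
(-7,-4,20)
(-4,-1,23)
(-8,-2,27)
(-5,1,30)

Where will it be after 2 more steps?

(-6,3,37)

Step-to-step displacements: (-4,-1,+4), (+3,+3,+3), (-4,-1,+4), (+3,+3,+3), (-4,-1,+4), (+3,+3,+3) — a repeating cycle of length 2.
step 7: apply (-4,-1,+4) → (-9,0,34)
step 8: apply (+3,+3,+3) → (-6,3,37)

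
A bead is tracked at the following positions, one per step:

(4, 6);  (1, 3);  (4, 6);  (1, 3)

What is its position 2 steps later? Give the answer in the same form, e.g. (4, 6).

The jumps are (-3, -3), (+3, +3), (-3, -3) — a geometric progression with ratio -1.
step 4: (1, 3) + (+3, +3) → (4, 6)
step 5: (4, 6) + (-3, -3) → (1, 3)

(1, 3)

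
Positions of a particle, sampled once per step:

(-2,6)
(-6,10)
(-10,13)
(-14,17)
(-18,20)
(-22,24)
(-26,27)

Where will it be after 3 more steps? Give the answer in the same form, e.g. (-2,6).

Differencing gives (-4,+4), (-4,+3), (-4,+4), (-4,+3), (-4,+4), (-4,+3). This is the pattern (-4,+4), (-4,+3) repeated.
step 7: apply (-4,+4) → (-30,31)
step 8: apply (-4,+3) → (-34,34)
step 9: apply (-4,+4) → (-38,38)

(-38,38)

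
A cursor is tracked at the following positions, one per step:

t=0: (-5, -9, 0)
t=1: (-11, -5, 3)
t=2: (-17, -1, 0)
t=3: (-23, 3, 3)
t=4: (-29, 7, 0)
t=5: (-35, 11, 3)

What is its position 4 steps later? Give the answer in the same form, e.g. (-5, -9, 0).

The first coordinate changes by -6 each step, so at step 9 it is -5 + 9·(-6) = -59.
The second coordinate changes by +4 each step, so at step 9 it is -9 + 9·(4) = 27.
The third coordinate repeats the cycle [0, 3] with period 2; step 9 mod 2 = 1, giving 3.

(-59, 27, 3)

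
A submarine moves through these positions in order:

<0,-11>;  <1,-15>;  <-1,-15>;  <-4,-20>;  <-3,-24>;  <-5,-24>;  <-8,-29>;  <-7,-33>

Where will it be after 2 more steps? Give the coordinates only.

Step-to-step displacements: <+1,-4>, <-2,+0>, <-3,-5>, <+1,-4>, <-2,+0>, <-3,-5>, <+1,-4> — a repeating cycle of length 3.
step 8: apply <-2,+0> → <-9,-33>
step 9: apply <-3,-5> → <-12,-38>

<-12,-38>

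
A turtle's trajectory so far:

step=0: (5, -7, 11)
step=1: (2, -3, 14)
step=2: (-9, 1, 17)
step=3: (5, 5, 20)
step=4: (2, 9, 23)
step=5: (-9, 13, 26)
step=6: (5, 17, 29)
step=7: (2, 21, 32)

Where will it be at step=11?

The first coordinate repeats the cycle [5, 2, -9] with period 3; step 11 mod 3 = 2, giving -9.
The second coordinate changes by +4 each step, so at step 11 it is -7 + 11·(4) = 37.
The third coordinate changes by +3 each step, so at step 11 it is 11 + 11·(3) = 44.

(-9, 37, 44)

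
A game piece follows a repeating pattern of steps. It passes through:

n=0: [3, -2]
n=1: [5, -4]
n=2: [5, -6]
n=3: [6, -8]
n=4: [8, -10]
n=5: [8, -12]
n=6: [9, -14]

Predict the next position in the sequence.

[11, -16]

The moves between consecutive positions are [+2, -2], [+0, -2], [+1, -2], [+2, -2], [+0, -2], [+1, -2]; they repeat the 3-cycle [[+2, -2], [+0, -2], [+1, -2]].
step 7: apply [+2, -2] → [11, -16]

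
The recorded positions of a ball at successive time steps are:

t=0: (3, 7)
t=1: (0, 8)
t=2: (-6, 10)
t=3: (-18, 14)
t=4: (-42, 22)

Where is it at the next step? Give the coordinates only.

(-90, 38)

The jumps are (-3, +1), (-6, +2), (-12, +4), (-24, +8) — a geometric progression with ratio 2.
step 5: (-42, 22) + (-48, +16) → (-90, 38)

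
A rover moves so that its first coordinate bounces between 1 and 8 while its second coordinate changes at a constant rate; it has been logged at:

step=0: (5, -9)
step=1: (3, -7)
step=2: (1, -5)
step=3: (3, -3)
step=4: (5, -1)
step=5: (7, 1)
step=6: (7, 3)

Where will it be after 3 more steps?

(1, 9)

The first coordinate reflects between 1 and 8, moving 2 per step.
  step 7: 7 → 5
  step 8: 5 → 3
  step 9: 3 → 1
The second coordinate changes by +2 each step: at step 9 it is 9.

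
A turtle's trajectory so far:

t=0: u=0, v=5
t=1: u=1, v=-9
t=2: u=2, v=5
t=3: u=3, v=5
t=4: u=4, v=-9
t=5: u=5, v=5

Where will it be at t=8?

u=8, v=5

The u coordinate changes by +1 each step, so at step 8 it is 0 + 8·(1) = 8.
The v coordinate repeats the cycle [5, -9, 5] with period 3; step 8 mod 3 = 2, giving 5.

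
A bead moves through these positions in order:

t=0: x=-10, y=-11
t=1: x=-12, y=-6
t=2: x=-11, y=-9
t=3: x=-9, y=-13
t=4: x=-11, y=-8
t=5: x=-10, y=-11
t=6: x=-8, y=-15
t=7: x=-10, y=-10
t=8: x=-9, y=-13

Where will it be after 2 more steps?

Differencing gives (-2,+5), (+1,-3), (+2,-4), (-2,+5), (+1,-3), (+2,-4), (-2,+5), (+1,-3). This is the pattern (-2,+5), (+1,-3), (+2,-4) repeated.
step 9: apply (+2,-4) → x=-7, y=-17
step 10: apply (-2,+5) → x=-9, y=-12

x=-9, y=-12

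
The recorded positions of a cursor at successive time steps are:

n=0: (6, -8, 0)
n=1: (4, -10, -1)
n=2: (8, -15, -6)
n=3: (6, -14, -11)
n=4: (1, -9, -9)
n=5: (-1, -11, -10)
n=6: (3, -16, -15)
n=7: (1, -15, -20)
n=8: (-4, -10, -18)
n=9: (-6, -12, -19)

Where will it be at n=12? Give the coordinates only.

The moves between consecutive positions are (-2, -2, -1), (+4, -5, -5), (-2, +1, -5), (-5, +5, +2), (-2, -2, -1), (+4, -5, -5), (-2, +1, -5), (-5, +5, +2), (-2, -2, -1); they repeat the 4-cycle [(-2, -2, -1), (+4, -5, -5), (-2, +1, -5), (-5, +5, +2)].
step 10: apply (+4, -5, -5) → (-2, -17, -24)
step 11: apply (-2, +1, -5) → (-4, -16, -29)
step 12: apply (-5, +5, +2) → (-9, -11, -27)

(-9, -11, -27)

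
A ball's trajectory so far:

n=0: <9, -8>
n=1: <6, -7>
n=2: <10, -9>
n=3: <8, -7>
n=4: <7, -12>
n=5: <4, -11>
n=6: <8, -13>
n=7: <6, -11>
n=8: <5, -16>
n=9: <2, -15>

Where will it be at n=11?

<4, -15>

The moves between consecutive positions are <-3, +1>, <+4, -2>, <-2, +2>, <-1, -5>, <-3, +1>, <+4, -2>, <-2, +2>, <-1, -5>, <-3, +1>; they repeat the 4-cycle [<-3, +1>, <+4, -2>, <-2, +2>, <-1, -5>].
step 10: apply <+4, -2> → <6, -17>
step 11: apply <-2, +2> → <4, -15>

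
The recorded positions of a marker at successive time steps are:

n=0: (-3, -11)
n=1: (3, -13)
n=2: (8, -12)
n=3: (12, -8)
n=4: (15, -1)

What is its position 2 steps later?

Successive displacements: (+6, -2), (+5, +1), (+4, +4), (+3, +7) — each changes by (-1, +3).
step 5: (15, -1) + (+2, +10) → (17, 9)
step 6: (17, 9) + (+1, +13) → (18, 22)

(18, 22)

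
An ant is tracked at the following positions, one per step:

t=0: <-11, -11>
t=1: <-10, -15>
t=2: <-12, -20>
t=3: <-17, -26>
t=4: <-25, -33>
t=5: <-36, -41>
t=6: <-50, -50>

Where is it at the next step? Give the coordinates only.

<-67, -60>

Successive displacements: <+1, -4>, <-2, -5>, <-5, -6>, <-8, -7>, <-11, -8>, <-14, -9> — each changes by <-3, -1>.
step 7: <-50, -50> + <-17, -10> → <-67, -60>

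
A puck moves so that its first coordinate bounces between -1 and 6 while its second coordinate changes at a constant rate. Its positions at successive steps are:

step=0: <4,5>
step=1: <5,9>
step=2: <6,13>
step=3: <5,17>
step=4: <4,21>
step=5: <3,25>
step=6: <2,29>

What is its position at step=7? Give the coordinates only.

<1,33>

The first coordinate travels 1 per step and bounces off the walls at -1 and 6.
  step 7: 2 → 1
The second coordinate changes by +4 each step: at step 7 it is 33.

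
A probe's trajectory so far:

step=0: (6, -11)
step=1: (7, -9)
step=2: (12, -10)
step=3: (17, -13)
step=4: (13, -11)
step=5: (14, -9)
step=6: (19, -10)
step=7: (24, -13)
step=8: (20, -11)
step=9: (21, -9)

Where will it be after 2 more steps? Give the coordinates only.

(31, -13)

Differencing gives (+1, +2), (+5, -1), (+5, -3), (-4, +2), (+1, +2), (+5, -1), (+5, -3), (-4, +2), (+1, +2). This is the pattern (+1, +2), (+5, -1), (+5, -3), (-4, +2) repeated.
step 10: apply (+5, -1) → (26, -10)
step 11: apply (+5, -3) → (31, -13)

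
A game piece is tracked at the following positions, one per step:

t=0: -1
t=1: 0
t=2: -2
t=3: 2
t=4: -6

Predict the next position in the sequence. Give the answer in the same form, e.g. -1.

10

Consecutive displacements +1, -2, +4, -8 scale by a factor of -2 each step.
step 5: -6 + 16 → 10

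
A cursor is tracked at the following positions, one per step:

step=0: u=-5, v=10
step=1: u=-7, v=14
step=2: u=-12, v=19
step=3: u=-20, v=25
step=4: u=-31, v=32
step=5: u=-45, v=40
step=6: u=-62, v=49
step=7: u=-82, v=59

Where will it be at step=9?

u=-131, v=82

Successive displacements: (-2, +4), (-5, +5), (-8, +6), (-11, +7), (-14, +8), (-17, +9), (-20, +10) — each changes by (-3, +1).
step 8: u=-82, v=59 + (-23, +11) → u=-105, v=70
step 9: u=-105, v=70 + (-26, +12) → u=-131, v=82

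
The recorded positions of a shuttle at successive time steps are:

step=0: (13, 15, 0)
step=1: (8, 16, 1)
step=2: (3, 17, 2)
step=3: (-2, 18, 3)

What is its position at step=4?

Each step adds (-5, +1, +1) to the position.
step 4: (-2, 18, 3) + (-5, +1, +1) → (-7, 19, 4)

(-7, 19, 4)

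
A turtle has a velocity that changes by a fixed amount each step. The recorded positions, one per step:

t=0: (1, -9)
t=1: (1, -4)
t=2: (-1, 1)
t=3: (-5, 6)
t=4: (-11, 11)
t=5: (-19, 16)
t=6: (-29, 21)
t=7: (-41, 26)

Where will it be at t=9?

Successive displacements: (+0, +5), (-2, +5), (-4, +5), (-6, +5), (-8, +5), (-10, +5), (-12, +5) — each changes by (-2, +0).
step 8: (-41, 26) + (-14, +5) → (-55, 31)
step 9: (-55, 31) + (-16, +5) → (-71, 36)

(-71, 36)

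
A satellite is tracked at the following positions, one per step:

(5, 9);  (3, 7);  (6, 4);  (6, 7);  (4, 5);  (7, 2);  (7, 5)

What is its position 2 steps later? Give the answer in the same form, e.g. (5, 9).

The moves between consecutive positions are (-2, -2), (+3, -3), (+0, +3), (-2, -2), (+3, -3), (+0, +3); they repeat the 3-cycle [(-2, -2), (+3, -3), (+0, +3)].
step 7: apply (-2, -2) → (5, 3)
step 8: apply (+3, -3) → (8, 0)

(8, 0)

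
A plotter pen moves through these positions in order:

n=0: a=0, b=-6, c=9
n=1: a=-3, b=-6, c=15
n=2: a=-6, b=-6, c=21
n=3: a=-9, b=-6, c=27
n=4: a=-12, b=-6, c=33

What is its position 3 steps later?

a=-21, b=-6, c=51

Each step adds (-3, +0, +6) to the position.
step 5: a=-12, b=-6, c=33 + (-3, +0, +6) → a=-15, b=-6, c=39
step 6: a=-15, b=-6, c=39 + (-3, +0, +6) → a=-18, b=-6, c=45
step 7: a=-18, b=-6, c=45 + (-3, +0, +6) → a=-21, b=-6, c=51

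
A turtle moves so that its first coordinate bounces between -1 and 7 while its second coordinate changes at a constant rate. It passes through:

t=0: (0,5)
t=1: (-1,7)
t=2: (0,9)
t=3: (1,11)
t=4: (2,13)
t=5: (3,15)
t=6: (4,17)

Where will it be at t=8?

The first coordinate reflects between -1 and 7, moving 1 per step.
  step 7: 4 → 5
  step 8: 5 → 6
The second coordinate changes by +2 each step: at step 8 it is 21.

(6,21)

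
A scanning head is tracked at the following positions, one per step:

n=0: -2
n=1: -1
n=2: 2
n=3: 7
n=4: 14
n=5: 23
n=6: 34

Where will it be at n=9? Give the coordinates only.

First differences are +1, +3, +5, +7, +9, +11; their common second difference is +2 (constant acceleration).
step 7: 34 + 13 → 47
step 8: 47 + 15 → 62
step 9: 62 + 17 → 79

79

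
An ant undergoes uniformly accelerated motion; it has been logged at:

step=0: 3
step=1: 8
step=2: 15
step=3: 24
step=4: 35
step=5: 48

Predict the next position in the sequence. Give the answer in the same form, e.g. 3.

First differences are +5, +7, +9, +11, +13; their common second difference is +2 (constant acceleration).
step 6: 48 + 15 → 63

63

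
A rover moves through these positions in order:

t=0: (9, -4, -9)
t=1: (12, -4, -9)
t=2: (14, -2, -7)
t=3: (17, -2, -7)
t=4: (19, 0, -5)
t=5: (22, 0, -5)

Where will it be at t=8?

(29, 4, -1)

Step-to-step displacements: (+3, +0, +0), (+2, +2, +2), (+3, +0, +0), (+2, +2, +2), (+3, +0, +0) — a repeating cycle of length 2.
step 6: apply (+2, +2, +2) → (24, 2, -3)
step 7: apply (+3, +0, +0) → (27, 2, -3)
step 8: apply (+2, +2, +2) → (29, 4, -1)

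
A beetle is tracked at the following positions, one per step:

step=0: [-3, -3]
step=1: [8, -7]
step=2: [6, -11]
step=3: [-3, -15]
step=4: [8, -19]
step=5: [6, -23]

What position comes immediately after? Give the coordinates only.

[-3, -27]

First: cycles through -3, 8, 6 every 3 steps. Step 6 lands at position 0 of the cycle → -3.
Second: linear, -4 per step → -27 at step 6.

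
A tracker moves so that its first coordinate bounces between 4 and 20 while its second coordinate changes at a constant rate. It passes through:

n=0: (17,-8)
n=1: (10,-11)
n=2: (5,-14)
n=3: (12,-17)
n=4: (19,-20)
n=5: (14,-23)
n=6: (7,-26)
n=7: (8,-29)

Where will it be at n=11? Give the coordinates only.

The first coordinate travels 7 per step and bounces off the walls at 4 and 20.
  step 8: 8 → 15
  step 9: 15 → 18
  step 10: 18 → 11
  step 11: 11 → 4
The second coordinate changes by -3 each step: at step 11 it is -41.

(4,-41)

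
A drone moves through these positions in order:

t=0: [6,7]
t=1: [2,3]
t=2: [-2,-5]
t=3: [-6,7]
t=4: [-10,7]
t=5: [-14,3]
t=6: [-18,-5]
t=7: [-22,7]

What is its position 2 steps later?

First: linear, -4 per step → -30 at step 9.
Second: cycles through 7, 3, -5, 7 every 4 steps. Step 9 lands at position 1 of the cycle → 3.

[-30,3]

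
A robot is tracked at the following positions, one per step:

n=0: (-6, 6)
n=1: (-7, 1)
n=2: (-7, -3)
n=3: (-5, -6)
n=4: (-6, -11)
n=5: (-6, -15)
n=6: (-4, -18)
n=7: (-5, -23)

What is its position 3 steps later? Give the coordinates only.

(-4, -35)

Step-to-step displacements: (-1, -5), (+0, -4), (+2, -3), (-1, -5), (+0, -4), (+2, -3), (-1, -5) — a repeating cycle of length 3.
step 8: apply (+0, -4) → (-5, -27)
step 9: apply (+2, -3) → (-3, -30)
step 10: apply (-1, -5) → (-4, -35)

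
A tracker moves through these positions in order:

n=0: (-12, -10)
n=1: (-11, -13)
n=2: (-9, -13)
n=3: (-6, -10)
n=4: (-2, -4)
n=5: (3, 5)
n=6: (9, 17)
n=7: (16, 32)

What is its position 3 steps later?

Successive displacements: (+1, -3), (+2, +0), (+3, +3), (+4, +6), (+5, +9), (+6, +12), (+7, +15) — each changes by (+1, +3).
step 8: (16, 32) + (+8, +18) → (24, 50)
step 9: (24, 50) + (+9, +21) → (33, 71)
step 10: (33, 71) + (+10, +24) → (43, 95)

(43, 95)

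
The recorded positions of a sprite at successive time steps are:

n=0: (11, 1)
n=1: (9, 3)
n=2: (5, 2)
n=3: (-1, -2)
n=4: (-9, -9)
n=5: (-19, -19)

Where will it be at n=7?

Successive displacements: (-2, +2), (-4, -1), (-6, -4), (-8, -7), (-10, -10) — each changes by (-2, -3).
step 6: (-19, -19) + (-12, -13) → (-31, -32)
step 7: (-31, -32) + (-14, -16) → (-45, -48)

(-45, -48)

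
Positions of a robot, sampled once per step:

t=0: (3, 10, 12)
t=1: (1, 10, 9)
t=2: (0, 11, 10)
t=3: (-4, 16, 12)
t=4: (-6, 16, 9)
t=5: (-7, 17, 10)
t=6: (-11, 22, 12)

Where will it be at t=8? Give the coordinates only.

Step-to-step displacements: (-2, +0, -3), (-1, +1, +1), (-4, +5, +2), (-2, +0, -3), (-1, +1, +1), (-4, +5, +2) — a repeating cycle of length 3.
step 7: apply (-2, +0, -3) → (-13, 22, 9)
step 8: apply (-1, +1, +1) → (-14, 23, 10)

(-14, 23, 10)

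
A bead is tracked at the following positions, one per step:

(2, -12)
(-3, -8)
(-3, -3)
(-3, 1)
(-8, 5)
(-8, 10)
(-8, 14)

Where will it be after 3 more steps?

The moves between consecutive positions are (-5, +4), (+0, +5), (+0, +4), (-5, +4), (+0, +5), (+0, +4); they repeat the 3-cycle [(-5, +4), (+0, +5), (+0, +4)].
step 7: apply (-5, +4) → (-13, 18)
step 8: apply (+0, +5) → (-13, 23)
step 9: apply (+0, +4) → (-13, 27)

(-13, 27)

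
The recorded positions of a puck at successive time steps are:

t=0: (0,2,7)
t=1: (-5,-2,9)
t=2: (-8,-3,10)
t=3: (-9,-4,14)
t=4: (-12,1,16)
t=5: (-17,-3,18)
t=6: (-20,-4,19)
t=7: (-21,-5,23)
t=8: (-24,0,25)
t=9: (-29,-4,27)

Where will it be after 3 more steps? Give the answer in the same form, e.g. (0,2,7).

Step-to-step displacements: (-5,-4,+2), (-3,-1,+1), (-1,-1,+4), (-3,+5,+2), (-5,-4,+2), (-3,-1,+1), (-1,-1,+4), (-3,+5,+2), (-5,-4,+2) — a repeating cycle of length 4.
step 10: apply (-3,-1,+1) → (-32,-5,28)
step 11: apply (-1,-1,+4) → (-33,-6,32)
step 12: apply (-3,+5,+2) → (-36,-1,34)

(-36,-1,34)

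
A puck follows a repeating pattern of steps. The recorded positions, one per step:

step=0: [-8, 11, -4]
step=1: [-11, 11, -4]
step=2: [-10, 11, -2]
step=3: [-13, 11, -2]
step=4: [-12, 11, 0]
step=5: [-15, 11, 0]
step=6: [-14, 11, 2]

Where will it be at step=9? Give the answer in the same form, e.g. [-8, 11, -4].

Differencing gives [-3, +0, +0], [+1, +0, +2], [-3, +0, +0], [+1, +0, +2], [-3, +0, +0], [+1, +0, +2]. This is the pattern [-3, +0, +0], [+1, +0, +2] repeated.
step 7: apply [-3, +0, +0] → [-17, 11, 2]
step 8: apply [+1, +0, +2] → [-16, 11, 4]
step 9: apply [-3, +0, +0] → [-19, 11, 4]

[-19, 11, 4]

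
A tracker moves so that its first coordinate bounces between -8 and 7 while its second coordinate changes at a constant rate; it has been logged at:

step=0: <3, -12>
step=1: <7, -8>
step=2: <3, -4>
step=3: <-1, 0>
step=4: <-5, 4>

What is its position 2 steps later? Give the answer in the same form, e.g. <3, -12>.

<-3, 12>

The first coordinate travels 4 per step and bounces off the walls at -8 and 7.
  step 5: -5 → -7
  step 6: -7 → -3
The second coordinate changes by +4 each step: at step 6 it is 12.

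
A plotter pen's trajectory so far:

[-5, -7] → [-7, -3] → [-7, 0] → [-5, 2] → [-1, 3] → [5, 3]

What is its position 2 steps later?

[23, 0]

Taking differences between consecutive positions: [-2, +4], [+0, +3], [+2, +2], [+4, +1], [+6, +0]. These grow by [+2, -1] each step.
step 6: [5, 3] + [+8, -1] → [13, 2]
step 7: [13, 2] + [+10, -2] → [23, 0]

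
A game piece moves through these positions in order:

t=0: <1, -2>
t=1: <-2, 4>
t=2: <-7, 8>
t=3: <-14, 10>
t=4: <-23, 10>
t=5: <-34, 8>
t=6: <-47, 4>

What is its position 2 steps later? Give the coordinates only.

First differences are <-3, +6>, <-5, +4>, <-7, +2>, <-9, +0>, <-11, -2>, <-13, -4>; their common second difference is <-2, -2> (constant acceleration).
step 7: <-47, 4> + <-15, -6> → <-62, -2>
step 8: <-62, -2> + <-17, -8> → <-79, -10>

<-79, -10>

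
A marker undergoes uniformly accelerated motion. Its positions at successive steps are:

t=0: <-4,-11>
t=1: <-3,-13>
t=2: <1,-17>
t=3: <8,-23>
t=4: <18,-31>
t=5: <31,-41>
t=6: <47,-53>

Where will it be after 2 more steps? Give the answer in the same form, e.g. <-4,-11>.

<88,-83>

First differences are <+1,-2>, <+4,-4>, <+7,-6>, <+10,-8>, <+13,-10>, <+16,-12>; their common second difference is <+3,-2> (constant acceleration).
step 7: <47,-53> + <+19,-14> → <66,-67>
step 8: <66,-67> + <+22,-16> → <88,-83>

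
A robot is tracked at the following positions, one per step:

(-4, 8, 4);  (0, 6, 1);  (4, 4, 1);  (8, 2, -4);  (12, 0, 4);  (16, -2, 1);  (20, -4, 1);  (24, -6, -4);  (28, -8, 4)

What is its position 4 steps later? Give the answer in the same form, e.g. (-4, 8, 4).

(44, -16, 4)

First: linear, +4 per step → 44 at step 12.
Second: linear, -2 per step → -16 at step 12.
Third: cycles through 4, 1, 1, -4 every 4 steps. Step 12 lands at position 0 of the cycle → 4.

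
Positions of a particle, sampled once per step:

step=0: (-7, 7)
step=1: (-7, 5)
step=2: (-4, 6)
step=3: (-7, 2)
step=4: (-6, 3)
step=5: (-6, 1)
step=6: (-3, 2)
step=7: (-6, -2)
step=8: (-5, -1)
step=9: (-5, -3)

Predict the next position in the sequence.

(-2, -2)

Step-to-step displacements: (+0, -2), (+3, +1), (-3, -4), (+1, +1), (+0, -2), (+3, +1), (-3, -4), (+1, +1), (+0, -2) — a repeating cycle of length 4.
step 10: apply (+3, +1) → (-2, -2)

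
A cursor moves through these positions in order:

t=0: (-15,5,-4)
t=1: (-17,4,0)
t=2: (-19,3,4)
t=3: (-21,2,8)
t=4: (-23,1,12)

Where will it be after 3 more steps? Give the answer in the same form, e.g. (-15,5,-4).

(-29,-2,24)

Constant displacement of (-2,-1,+4) per step.
step 5: (-23,1,12) + (-2,-1,+4) → (-25,0,16)
step 6: (-25,0,16) + (-2,-1,+4) → (-27,-1,20)
step 7: (-27,-1,20) + (-2,-1,+4) → (-29,-2,24)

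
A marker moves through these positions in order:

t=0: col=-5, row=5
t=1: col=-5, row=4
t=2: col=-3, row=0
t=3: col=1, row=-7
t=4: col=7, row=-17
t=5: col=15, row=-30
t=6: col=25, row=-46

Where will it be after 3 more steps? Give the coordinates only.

col=67, row=-112

First differences are (+0,-1), (+2,-4), (+4,-7), (+6,-10), (+8,-13), (+10,-16); their common second difference is (+2,-3) (constant acceleration).
step 7: col=25, row=-46 + (+12,-19) → col=37, row=-65
step 8: col=37, row=-65 + (+14,-22) → col=51, row=-87
step 9: col=51, row=-87 + (+16,-25) → col=67, row=-112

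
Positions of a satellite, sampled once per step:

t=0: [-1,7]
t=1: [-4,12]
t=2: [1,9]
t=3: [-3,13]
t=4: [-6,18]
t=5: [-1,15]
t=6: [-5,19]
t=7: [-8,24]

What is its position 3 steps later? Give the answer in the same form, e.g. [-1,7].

The moves between consecutive positions are [-3,+5], [+5,-3], [-4,+4], [-3,+5], [+5,-3], [-4,+4], [-3,+5]; they repeat the 3-cycle [[-3,+5], [+5,-3], [-4,+4]].
step 8: apply [+5,-3] → [-3,21]
step 9: apply [-4,+4] → [-7,25]
step 10: apply [-3,+5] → [-10,30]

[-10,30]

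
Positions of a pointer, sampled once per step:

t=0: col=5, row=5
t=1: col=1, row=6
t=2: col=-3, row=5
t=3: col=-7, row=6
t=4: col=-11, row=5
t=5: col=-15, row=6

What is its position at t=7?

The col coordinate changes by -4 each step, so at step 7 it is 5 + 7·(-4) = -23.
The row coordinate repeats the cycle [5, 6] with period 2; step 7 mod 2 = 1, giving 6.

col=-23, row=6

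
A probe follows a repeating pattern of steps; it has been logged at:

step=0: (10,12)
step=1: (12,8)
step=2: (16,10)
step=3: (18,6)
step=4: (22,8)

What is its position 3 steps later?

(30,2)

The moves between consecutive positions are (+2,-4), (+4,+2), (+2,-4), (+4,+2); they repeat the 2-cycle [(+2,-4), (+4,+2)].
step 5: apply (+2,-4) → (24,4)
step 6: apply (+4,+2) → (28,6)
step 7: apply (+2,-4) → (30,2)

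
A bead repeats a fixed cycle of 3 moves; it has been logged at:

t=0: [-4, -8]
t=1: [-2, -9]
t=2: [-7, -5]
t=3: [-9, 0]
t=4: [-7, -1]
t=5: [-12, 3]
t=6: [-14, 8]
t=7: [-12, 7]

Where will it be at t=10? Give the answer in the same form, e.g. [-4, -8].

Step-to-step displacements: [+2, -1], [-5, +4], [-2, +5], [+2, -1], [-5, +4], [-2, +5], [+2, -1] — a repeating cycle of length 3.
step 8: apply [-5, +4] → [-17, 11]
step 9: apply [-2, +5] → [-19, 16]
step 10: apply [+2, -1] → [-17, 15]

[-17, 15]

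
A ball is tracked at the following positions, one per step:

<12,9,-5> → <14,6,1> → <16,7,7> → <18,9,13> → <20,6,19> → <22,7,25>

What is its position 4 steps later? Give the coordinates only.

The first coordinate changes by +2 each step, so at step 9 it is 12 + 9·(2) = 30.
The second coordinate repeats the cycle [9, 6, 7] with period 3; step 9 mod 3 = 0, giving 9.
The third coordinate changes by +6 each step, so at step 9 it is -5 + 9·(6) = 49.

<30,9,49>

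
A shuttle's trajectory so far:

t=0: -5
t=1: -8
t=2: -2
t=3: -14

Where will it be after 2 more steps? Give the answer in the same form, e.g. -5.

Consecutive displacements -3, +6, -12 scale by a factor of -2 each step.
step 4: -14 + 24 → 10
step 5: 10 − 48 → -38

-38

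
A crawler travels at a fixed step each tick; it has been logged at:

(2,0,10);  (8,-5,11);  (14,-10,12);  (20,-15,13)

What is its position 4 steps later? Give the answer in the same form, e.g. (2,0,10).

(44,-35,17)

The position changes by (+6,-5,+1) every step.
step 4: (20,-15,13) + (+6,-5,+1) → (26,-20,14)
step 5: (26,-20,14) + (+6,-5,+1) → (32,-25,15)
step 6: (32,-25,15) + (+6,-5,+1) → (38,-30,16)
step 7: (38,-30,16) + (+6,-5,+1) → (44,-35,17)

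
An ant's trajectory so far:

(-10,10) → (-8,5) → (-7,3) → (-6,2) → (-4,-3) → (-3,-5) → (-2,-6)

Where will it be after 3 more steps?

Differencing gives (+2,-5), (+1,-2), (+1,-1), (+2,-5), (+1,-2), (+1,-1). This is the pattern (+2,-5), (+1,-2), (+1,-1) repeated.
step 7: apply (+2,-5) → (0,-11)
step 8: apply (+1,-2) → (1,-13)
step 9: apply (+1,-1) → (2,-14)

(2,-14)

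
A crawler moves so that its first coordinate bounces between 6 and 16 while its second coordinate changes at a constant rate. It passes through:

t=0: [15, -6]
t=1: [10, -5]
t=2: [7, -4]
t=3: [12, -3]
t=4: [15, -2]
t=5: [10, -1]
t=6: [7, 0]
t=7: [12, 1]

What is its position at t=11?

[12, 5]

The first coordinate travels 5 per step and bounces off the walls at 6 and 16.
  step 8: 12 → 15
  step 9: 15 → 10
  step 10: 10 → 7
  step 11: 7 → 12
The second coordinate changes by +1 each step: at step 11 it is 5.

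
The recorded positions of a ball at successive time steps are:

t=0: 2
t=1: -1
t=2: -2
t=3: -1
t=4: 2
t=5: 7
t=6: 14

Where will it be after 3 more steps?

First differences are -3, -1, +1, +3, +5, +7; their common second difference is +2 (constant acceleration).
step 7: 14 + 9 → 23
step 8: 23 + 11 → 34
step 9: 34 + 13 → 47

47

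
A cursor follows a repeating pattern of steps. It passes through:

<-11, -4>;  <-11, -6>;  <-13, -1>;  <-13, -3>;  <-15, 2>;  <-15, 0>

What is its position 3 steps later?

Differencing gives <+0, -2>, <-2, +5>, <+0, -2>, <-2, +5>, <+0, -2>. This is the pattern <+0, -2>, <-2, +5> repeated.
step 6: apply <-2, +5> → <-17, 5>
step 7: apply <+0, -2> → <-17, 3>
step 8: apply <-2, +5> → <-19, 8>

<-19, 8>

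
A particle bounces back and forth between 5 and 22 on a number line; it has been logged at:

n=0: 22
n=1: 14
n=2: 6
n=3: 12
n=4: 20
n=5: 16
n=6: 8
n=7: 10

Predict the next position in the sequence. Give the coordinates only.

18

The value travels 8 per step and bounces off the walls at 5 and 22.
  step 8: 10 → 18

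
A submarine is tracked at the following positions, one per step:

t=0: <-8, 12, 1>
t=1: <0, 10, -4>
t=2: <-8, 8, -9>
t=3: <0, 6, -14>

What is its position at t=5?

The first coordinate repeats the cycle [-8, 0] with period 2; step 5 mod 2 = 1, giving 0.
The second coordinate changes by -2 each step, so at step 5 it is 12 + 5·(-2) = 2.
The third coordinate changes by -5 each step, so at step 5 it is 1 + 5·(-5) = -24.

<0, 2, -24>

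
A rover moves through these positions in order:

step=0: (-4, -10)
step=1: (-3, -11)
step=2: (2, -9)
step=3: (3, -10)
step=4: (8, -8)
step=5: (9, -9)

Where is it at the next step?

Step-to-step displacements: (+1, -1), (+5, +2), (+1, -1), (+5, +2), (+1, -1) — a repeating cycle of length 2.
step 6: apply (+5, +2) → (14, -7)

(14, -7)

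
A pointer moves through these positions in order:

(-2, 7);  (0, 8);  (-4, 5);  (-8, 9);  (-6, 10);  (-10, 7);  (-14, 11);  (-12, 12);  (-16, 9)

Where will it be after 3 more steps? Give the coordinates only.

(-22, 11)

The moves between consecutive positions are (+2, +1), (-4, -3), (-4, +4), (+2, +1), (-4, -3), (-4, +4), (+2, +1), (-4, -3); they repeat the 3-cycle [(+2, +1), (-4, -3), (-4, +4)].
step 9: apply (-4, +4) → (-20, 13)
step 10: apply (+2, +1) → (-18, 14)
step 11: apply (-4, -3) → (-22, 11)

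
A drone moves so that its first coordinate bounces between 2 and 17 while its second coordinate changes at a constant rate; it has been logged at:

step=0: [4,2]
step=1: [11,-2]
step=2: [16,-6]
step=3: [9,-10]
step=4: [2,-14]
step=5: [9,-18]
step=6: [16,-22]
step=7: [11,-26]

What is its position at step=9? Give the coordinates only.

[7,-34]

The first coordinate reflects between 2 and 17, moving 7 per step.
  step 8: 11 → 4
  step 9: 4 → 7
The second coordinate changes by -4 each step: at step 9 it is -34.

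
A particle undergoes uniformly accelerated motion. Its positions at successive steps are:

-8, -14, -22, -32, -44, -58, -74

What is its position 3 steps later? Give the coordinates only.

-134

First differences are -6, -8, -10, -12, -14, -16; their common second difference is -2 (constant acceleration).
step 7: -74 − 18 → -92
step 8: -92 − 20 → -112
step 9: -112 − 22 → -134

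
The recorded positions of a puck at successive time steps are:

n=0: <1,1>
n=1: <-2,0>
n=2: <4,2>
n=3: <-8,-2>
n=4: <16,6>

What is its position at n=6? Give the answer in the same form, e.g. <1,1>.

The jumps are <-3,-1>, <+6,+2>, <-12,-4>, <+24,+8> — a geometric progression with ratio -2.
step 5: <16,6> + <-48,-16> → <-32,-10>
step 6: <-32,-10> + <+96,+32> → <64,22>

<64,22>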